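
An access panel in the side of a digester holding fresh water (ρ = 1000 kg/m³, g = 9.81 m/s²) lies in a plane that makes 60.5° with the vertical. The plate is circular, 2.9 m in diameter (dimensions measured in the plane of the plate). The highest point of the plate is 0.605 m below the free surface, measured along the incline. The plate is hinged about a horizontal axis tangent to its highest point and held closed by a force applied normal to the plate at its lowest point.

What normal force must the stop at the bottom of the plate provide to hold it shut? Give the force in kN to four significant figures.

P ≈ 38.57 kN

γ = ρg = 1000 × 9.81 = 9810 N/m³ = 9.81 kN/m³.
The plate makes 60.5° with the vertical, i.e. θ = 90° − 60.5° = 29.5° to the horizontal. Measuring y along the incline from the free-surface line, vertical depth h = y·sinθ with sinθ = 0.492424.
The centroid is at the centre, 1.45 m below the top of the plate, so y_c = 0.605 + 1.45 = 2.055 m and h_c = 2.055 × 0.492424 = 1.01193 m.
A = π(1.45)² = 6.6052 m².
Resultant F = γ·h_c·A = 9.81 × 1.01193 × 6.6052 = 65.57 kN.
I_c = πr⁴/4 = π × 1.45⁴/4 = 3.47186 m⁴.
Centre of pressure: y_p = y_c + I_c/(y_c·A) = 2.055 + 3.47186/(2.055 × 6.6052) = 2.055 + 0.255779 = 2.31078 m along the plane.
The resultant acts 1.45 + 0.255779 = 1.70578 m (along the plate) below the hinge at the top edge, so the moment about the hinge is M = F × 1.70578 = 65.57 × 1.70578 = 111.848 kN·m.
A normal force at the bottom, 2.9 m from the hinge, must supply this moment: P = 111.848/2.9 = 38.5683 kN.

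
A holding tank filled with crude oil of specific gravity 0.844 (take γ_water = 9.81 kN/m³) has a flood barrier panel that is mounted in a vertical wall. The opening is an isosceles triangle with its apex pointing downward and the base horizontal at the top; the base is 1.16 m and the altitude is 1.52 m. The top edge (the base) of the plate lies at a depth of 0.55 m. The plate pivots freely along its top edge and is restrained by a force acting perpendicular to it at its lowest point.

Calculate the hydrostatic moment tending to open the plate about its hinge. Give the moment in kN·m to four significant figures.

M ≈ 4.845 kN·m

γ = 0.844 × 9.81 = 8.27964 kN/m³.
With the apex down, the centroid sits h/3 = 1.52/3 = 0.506667 m below the base (the top edge), so the centroid depth is h_c = 0.55 + 0.506667 = 1.05667 m.
A = ½ × 1.16 × 1.52 = 0.8816 m².
Resultant F = γ·h_c·A = 8.27964 × 1.05667 × 0.8816 = 7.71298 kN.
I_c = b·h³/36 = 1.16 × 1.52³/36 = 0.113158 m⁴.
Centre of pressure: y_p = y_c + I_c/(y_c·A) = 1.05667 + 0.113158/(1.05667 × 0.8816) = 1.05667 + 0.121471 = 1.17814 m along the plane.
The resultant acts 0.506667 + 0.121471 = 0.628138 m (along the plate) below the hinge at the top edge, so the moment about the hinge is M = F × 0.628138 = 7.71298 × 0.628138 = 4.84482 kN·m.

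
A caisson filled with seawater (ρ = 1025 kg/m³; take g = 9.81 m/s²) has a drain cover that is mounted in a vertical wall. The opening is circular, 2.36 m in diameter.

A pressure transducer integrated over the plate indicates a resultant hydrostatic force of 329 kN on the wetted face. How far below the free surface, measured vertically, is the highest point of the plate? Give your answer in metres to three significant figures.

d_top ≈ 6.30 m

γ = ρg = 1025 × 9.81 / 1000 = 10.05525 kN/m³.
A = π(1.18)² = 4.37435 m².
From F = γ·h_c·A, the centroid depth is h_c = 329/(10.05525 × 4.37435) = 7.47979 m.
The centroid is at the centre, 1.18 m below the top of the plate, so the highest point sits at h_top = 7.47979 − 1.18 = 6.29979 m below the surface.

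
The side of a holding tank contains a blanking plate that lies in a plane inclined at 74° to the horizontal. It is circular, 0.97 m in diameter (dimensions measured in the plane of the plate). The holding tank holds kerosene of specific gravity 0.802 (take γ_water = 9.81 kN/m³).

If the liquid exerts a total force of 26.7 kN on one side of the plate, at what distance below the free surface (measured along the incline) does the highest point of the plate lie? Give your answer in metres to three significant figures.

y_top ≈ 4.29 m

γ = 0.802 × 9.81 = 7.86762 kN/m³.
A = π(0.485)² = 0.738981 m².
From F = γ·h_c·A, the centroid depth is h_c = 26.7/(7.86762 × 0.738981) = 4.59235 m.
Let θ = 74° be the plate's angle to the horizontal; measure y along the incline from where the plane meets the free surface. Vertical depth h = y·sinθ with sinθ = 0.961262.
Along the incline, y_c = h_c/sinθ = 4.59235/0.961262 = 4.77742 m.
The centroid is at the centre, 0.485 m below the top of the plate, so the highest point sits at y_top = 4.77742 − 0.485 = 4.29242 m along the incline.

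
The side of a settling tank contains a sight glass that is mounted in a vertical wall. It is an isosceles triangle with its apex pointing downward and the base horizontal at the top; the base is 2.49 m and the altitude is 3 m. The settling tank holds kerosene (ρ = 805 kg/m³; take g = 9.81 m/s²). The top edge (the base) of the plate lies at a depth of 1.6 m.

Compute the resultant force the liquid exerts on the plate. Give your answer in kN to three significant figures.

F ≈ 76.7 kN

γ = ρg = 805 × 9.81 / 1000 = 7.89705 kN/m³.
With the apex down, the centroid sits h/3 = 3/3 = 1 m below the base (the top edge), so the centroid depth is h_c = 1.6 + 1 = 2.6 m.
A = ½ × 2.49 × 3 = 3.735 m².
Resultant F = γ·h_c·A = 7.89705 × 2.6 × 3.735 = 76.6883 kN.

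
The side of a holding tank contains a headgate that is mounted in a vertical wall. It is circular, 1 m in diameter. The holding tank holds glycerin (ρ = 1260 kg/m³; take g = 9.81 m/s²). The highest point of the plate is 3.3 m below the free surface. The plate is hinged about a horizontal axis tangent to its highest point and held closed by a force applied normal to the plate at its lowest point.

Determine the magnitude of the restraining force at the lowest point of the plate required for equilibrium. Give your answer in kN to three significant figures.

P ≈ 19.1 kN

γ = ρg = 1260 × 9.81 / 1000 = 12.3606 kN/m³.
The centroid is at the centre, 0.5 m below the top of the plate, so the centroid depth is h_c = 3.3 + 0.5 = 3.8 m.
A = π(0.5)² = 0.785398 m².
Resultant F = γ·h_c·A = 12.3606 × 3.8 × 0.785398 = 36.8904 kN.
I_c = πr⁴/4 = π × 0.5⁴/4 = 0.0490874 m⁴.
Centre of pressure: y_p = y_c + I_c/(y_c·A) = 3.8 + 0.0490874/(3.8 × 0.785398) = 3.8 + 0.0164474 = 3.81645 m along the plane.
The resultant acts 0.5 + 0.0164474 = 0.516447 m (along the plate) below the hinge at the top edge, so the moment about the hinge is M = F × 0.516447 = 36.8904 × 0.516447 = 19.0519 kN·m.
A normal force at the bottom, 1 m from the hinge, must supply this moment: P = 19.0519/1 = 19.0519 kN.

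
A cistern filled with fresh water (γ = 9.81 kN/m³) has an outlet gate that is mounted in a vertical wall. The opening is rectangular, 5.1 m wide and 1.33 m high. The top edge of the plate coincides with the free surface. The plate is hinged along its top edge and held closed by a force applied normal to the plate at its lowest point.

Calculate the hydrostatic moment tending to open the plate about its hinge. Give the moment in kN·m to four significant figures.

M ≈ 39.23 kN·m

γ = 9.81 kN/m³.
The centroid lies 1.33/2 = 0.665 m below the top edge, so the centroid depth is h_c = 0.665 m.
A = 5.1 × 1.33 = 6.783 m².
Resultant F = γ·h_c·A = 9.81 × 0.665 × 6.783 = 44.2499 kN.
I_c = b·h³/12 = 5.1 × 1.33³/12 = 0.999871 m⁴.
Centre of pressure: y_p = y_c + I_c/(y_c·A) = 0.665 + 0.999871/(0.665 × 6.783) = 0.665 + 0.221667 = 0.886667 m along the plane.
The resultant acts 0.665 + 0.221667 = 0.886667 m (along the plate) below the hinge at the top edge, so the moment about the hinge is M = F × 0.886667 = 44.2499 × 0.886667 = 39.2349 kN·m.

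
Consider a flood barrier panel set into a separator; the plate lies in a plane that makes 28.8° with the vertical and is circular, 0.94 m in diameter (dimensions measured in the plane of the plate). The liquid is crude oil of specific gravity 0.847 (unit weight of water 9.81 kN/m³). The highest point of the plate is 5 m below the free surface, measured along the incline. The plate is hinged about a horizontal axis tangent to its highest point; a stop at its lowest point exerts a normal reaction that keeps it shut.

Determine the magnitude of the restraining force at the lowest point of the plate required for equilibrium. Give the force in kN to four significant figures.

P ≈ 14.12 kN

γ = 0.847 × 9.81 = 8.30907 kN/m³.
The plate makes 28.8° with the vertical, i.e. θ = 90° − 28.8° = 61.2° to the horizontal. Measuring y along the incline from the free-surface line, vertical depth h = y·sinθ with sinθ = 0.876307.
The centroid is at the centre, 0.47 m below the top of the plate, so y_c = 5 + 0.47 = 5.47 m and h_c = 5.47 × 0.876307 = 4.7934 m.
A = π(0.47)² = 0.693978 m².
Resultant F = γ·h_c·A = 8.30907 × 4.7934 × 0.693978 = 27.6402 kN.
I_c = πr⁴/4 = π × 0.47⁴/4 = 0.0383249 m⁴.
Centre of pressure: y_p = y_c + I_c/(y_c·A) = 5.47 + 0.0383249/(5.47 × 0.693978) = 5.47 + 0.010096 = 5.4801 m along the plane.
The resultant acts 0.47 + 0.010096 = 0.480096 m (along the plate) below the hinge at the top edge, so the moment about the hinge is M = F × 0.480096 = 27.6402 × 0.480096 = 13.2699 kN·m.
A normal force at the bottom, 0.94 m from the hinge, must supply this moment: P = 13.2699/0.94 = 14.1169 kN.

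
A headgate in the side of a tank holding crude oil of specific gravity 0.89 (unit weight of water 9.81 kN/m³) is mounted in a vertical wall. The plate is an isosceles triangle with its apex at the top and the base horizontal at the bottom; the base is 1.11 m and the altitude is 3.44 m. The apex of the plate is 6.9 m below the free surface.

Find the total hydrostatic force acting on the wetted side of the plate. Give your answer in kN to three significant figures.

γ = 0.89 × 9.81 = 8.7309 kN/m³.
With the apex up, the centroid sits 2h/3 = 2 × 3.44/3 = 2.29333 m below the apex, so the centroid depth is h_c = 6.9 + 2.29333 = 9.19333 m.
A = ½ × 1.11 × 3.44 = 1.9092 m².
Resultant F = γ·h_c·A = 8.7309 × 9.19333 × 1.9092 = 153.244 kN.

F ≈ 153 kN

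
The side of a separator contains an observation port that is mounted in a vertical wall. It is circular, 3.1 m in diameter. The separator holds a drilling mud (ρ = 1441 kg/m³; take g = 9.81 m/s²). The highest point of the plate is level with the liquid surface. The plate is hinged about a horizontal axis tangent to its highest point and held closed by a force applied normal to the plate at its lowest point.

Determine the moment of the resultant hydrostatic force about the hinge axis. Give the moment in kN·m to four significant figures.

γ = ρg = 1441 × 9.81 / 1000 = 14.13621 kN/m³.
The centroid is at the centre, 1.55 m below the top of the plate, so the centroid depth is h_c = 1.55 m.
A = π(1.55)² = 7.54768 m².
Resultant F = γ·h_c·A = 14.13621 × 1.55 × 7.54768 = 165.378 kN.
I_c = πr⁴/4 = π × 1.55⁴/4 = 4.53332 m⁴.
Centre of pressure: y_p = y_c + I_c/(y_c·A) = 1.55 + 4.53332/(1.55 × 7.54768) = 1.55 + 0.3875 = 1.9375 m along the plane.
The resultant acts 1.55 + 0.3875 = 1.9375 m (along the plate) below the hinge at the top edge, so the moment about the hinge is M = F × 1.9375 = 165.378 × 1.9375 = 320.42 kN·m.

M ≈ 320.4 kN·m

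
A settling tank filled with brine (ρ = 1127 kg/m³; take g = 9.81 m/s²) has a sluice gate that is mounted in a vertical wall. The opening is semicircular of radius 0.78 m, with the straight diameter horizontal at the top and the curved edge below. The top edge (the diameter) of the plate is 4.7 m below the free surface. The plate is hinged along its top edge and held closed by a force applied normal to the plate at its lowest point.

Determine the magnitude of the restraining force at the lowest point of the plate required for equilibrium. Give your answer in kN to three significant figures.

γ = ρg = 1127 × 9.81 / 1000 = 11.05587 kN/m³.
The centroid of a semicircle lies 4r/(3π) = 0.331042 m from the diameter, here below the top edge, so the centroid depth is h_c = 4.7 + 0.331042 = 5.03104 m.
A = πr²/2 = π × 0.78²/2 = 0.955672 m².
Resultant F = γ·h_c·A = 11.05587 × 5.03104 × 0.955672 = 53.1569 kN.
I_c = (π/8 − 8/(9π))·r⁴ = 0.109757 × 0.78⁴ = 0.0406266 m⁴.
Centre of pressure: y_p = y_c + I_c/(y_c·A) = 5.03104 + 0.0406266/(5.03104 × 0.955672) = 5.03104 + 0.00844975 = 5.03949 m along the plane.
The resultant acts 0.331042 + 0.00844975 = 0.339492 m (along the plate) below the hinge at the top edge, so the moment about the hinge is M = F × 0.339492 = 53.1569 × 0.339492 = 18.0463 kN·m.
A normal force at the bottom, 0.78 m from the hinge, must supply this moment: P = 18.0463/0.78 = 23.1363 kN.

P ≈ 23.1 kN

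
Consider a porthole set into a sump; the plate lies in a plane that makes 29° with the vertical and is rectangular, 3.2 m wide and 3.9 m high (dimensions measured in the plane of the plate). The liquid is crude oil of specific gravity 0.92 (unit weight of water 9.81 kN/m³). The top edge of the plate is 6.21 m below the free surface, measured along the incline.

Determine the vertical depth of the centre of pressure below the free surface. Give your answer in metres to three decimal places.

γ = 0.92 × 9.81 = 9.0252 kN/m³.
The plate makes 29° with the vertical, i.e. θ = 90° − 29° = 61° to the horizontal. Measuring y along the incline from the free-surface line, vertical depth h = y·sinθ with sinθ = 0.874620.
The centroid lies 3.9/2 = 1.95 m below the top edge, so y_c = 6.21 + 1.95 = 8.16 m and h_c = 8.16 × 0.874620 = 7.1369 m.
A = 3.2 × 3.9 = 12.48 m².
Resultant F = γ·h_c·A = 9.0252 × 7.1369 × 12.48 = 803.861 kN.
I_c = b·h³/12 = 3.2 × 3.9³/12 = 15.8184 m⁴.
Centre of pressure: y_p = y_c + I_c/(y_c·A) = 8.16 + 15.8184/(8.16 × 12.48) = 8.16 + 0.155331 = 8.31533 m along the plane.
Vertically, h_p = y_p·sinθ = 8.31533 × 0.874620 = 7.27275 m.

h_p = 7.273 m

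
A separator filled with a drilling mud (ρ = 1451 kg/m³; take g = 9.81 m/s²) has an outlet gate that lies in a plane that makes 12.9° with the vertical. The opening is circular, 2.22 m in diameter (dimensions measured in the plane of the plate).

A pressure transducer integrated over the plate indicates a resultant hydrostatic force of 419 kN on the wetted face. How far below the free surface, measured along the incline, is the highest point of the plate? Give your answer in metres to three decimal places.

γ = ρg = 1451 × 9.81 / 1000 = 14.23431 kN/m³.
A = π(1.11)² = 3.87076 m².
From F = γ·h_c·A, the centroid depth is h_c = 419/(14.23431 × 3.87076) = 7.60469 m.
The plate makes 12.9° with the vertical, i.e. θ = 90° − 12.9° = 77.1° to the horizontal. Measuring y along the incline from the free-surface line, vertical depth h = y·sinθ with sinθ = 0.974761.
Along the incline, y_c = h_c/sinθ = 7.60469/0.974761 = 7.80159 m.
The centroid is at the centre, 1.11 m below the top of the plate, so the highest point sits at y_top = 7.80159 − 1.11 = 6.69159 m along the incline.

y_top ≈ 6.692 m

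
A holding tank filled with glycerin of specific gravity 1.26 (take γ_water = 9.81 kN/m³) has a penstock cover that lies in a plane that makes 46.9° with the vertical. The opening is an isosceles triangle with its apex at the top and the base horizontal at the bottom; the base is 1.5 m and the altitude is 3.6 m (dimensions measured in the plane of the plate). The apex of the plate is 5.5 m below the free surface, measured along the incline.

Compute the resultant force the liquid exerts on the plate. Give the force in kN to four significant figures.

γ = 1.26 × 9.81 = 12.3606 kN/m³.
The plate makes 46.9° with the vertical, i.e. θ = 90° − 46.9° = 43.1° to the horizontal. Measuring y along the incline from the free-surface line, vertical depth h = y·sinθ with sinθ = 0.683274.
With the apex up, the centroid sits 2h/3 = 2 × 3.6/3 = 2.4 m below the apex, so y_c = 5.5 + 2.4 = 7.9 m and h_c = 7.9 × 0.683274 = 5.39786 m.
A = ½ × 1.5 × 3.6 = 2.7 m².
Resultant F = γ·h_c·A = 12.3606 × 5.39786 × 2.7 = 180.146 kN.

F ≈ 180.1 kN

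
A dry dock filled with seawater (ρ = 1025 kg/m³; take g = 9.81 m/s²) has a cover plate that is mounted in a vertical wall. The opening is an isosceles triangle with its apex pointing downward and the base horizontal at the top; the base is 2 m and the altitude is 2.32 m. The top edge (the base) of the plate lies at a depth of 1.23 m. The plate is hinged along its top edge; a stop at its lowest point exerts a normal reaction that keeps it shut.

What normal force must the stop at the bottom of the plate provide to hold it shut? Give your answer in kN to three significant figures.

P ≈ 18.6 kN

γ = ρg = 1025 × 9.81 / 1000 = 10.05525 kN/m³.
With the apex down, the centroid sits h/3 = 2.32/3 = 0.773333 m below the base (the top edge), so the centroid depth is h_c = 1.23 + 0.773333 = 2.00333 m.
A = ½ × 2 × 2.32 = 2.32 m².
Resultant F = γ·h_c·A = 10.05525 × 2.00333 × 2.32 = 46.734 kN.
I_c = b·h³/36 = 2 × 2.32³/36 = 0.693732 m⁴.
Centre of pressure: y_p = y_c + I_c/(y_c·A) = 2.00333 + 0.693732/(2.00333 × 2.32) = 2.00333 + 0.149263 = 2.15259 m along the plane.
The resultant acts 0.773333 + 0.149263 = 0.922596 m (along the plate) below the hinge at the top edge, so the moment about the hinge is M = F × 0.922596 = 46.734 × 0.922596 = 43.1166 kN·m.
A normal force at the bottom, 2.32 m from the hinge, must supply this moment: P = 43.1166/2.32 = 18.5847 kN.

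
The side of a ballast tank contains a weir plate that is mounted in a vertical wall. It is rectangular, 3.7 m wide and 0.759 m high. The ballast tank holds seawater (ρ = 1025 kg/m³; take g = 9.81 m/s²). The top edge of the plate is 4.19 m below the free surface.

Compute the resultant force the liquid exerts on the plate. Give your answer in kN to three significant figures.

γ = ρg = 1025 × 9.81 / 1000 = 10.05525 kN/m³.
The centroid lies 0.759/2 = 0.3795 m below the top edge, so the centroid depth is h_c = 4.19 + 0.3795 = 4.5695 m.
A = 3.7 × 0.759 = 2.8083 m².
Resultant F = γ·h_c·A = 10.05525 × 4.5695 × 2.8083 = 129.034 kN.

F ≈ 129 kN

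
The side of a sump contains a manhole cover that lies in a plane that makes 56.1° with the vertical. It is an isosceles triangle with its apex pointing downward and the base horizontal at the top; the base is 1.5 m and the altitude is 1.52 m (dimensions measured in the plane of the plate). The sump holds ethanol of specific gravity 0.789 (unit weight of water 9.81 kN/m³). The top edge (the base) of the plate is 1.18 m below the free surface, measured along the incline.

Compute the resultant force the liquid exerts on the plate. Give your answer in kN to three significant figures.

F ≈ 8.30 kN

γ = 0.789 × 9.81 = 7.74009 kN/m³.
The plate makes 56.1° with the vertical, i.e. θ = 90° − 56.1° = 33.9° to the horizontal. Measuring y along the incline from the free-surface line, vertical depth h = y·sinθ with sinθ = 0.557745.
With the apex down, the centroid sits h/3 = 1.52/3 = 0.506667 m below the base (the top edge), so y_c = 1.18 + 0.506667 = 1.68667 m and h_c = 1.68667 × 0.557745 = 0.940732 m.
A = ½ × 1.5 × 1.52 = 1.14 m².
Resultant F = γ·h_c·A = 7.74009 × 0.940732 × 1.14 = 8.30074 kN.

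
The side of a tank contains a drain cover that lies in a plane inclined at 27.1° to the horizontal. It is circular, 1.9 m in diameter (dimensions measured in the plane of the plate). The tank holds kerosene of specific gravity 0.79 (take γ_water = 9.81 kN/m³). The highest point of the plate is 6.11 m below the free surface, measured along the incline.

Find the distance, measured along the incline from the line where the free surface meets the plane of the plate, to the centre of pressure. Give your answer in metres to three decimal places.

γ = 0.79 × 9.81 = 7.7499 kN/m³.
Let θ = 27.1° be the plate's angle to the horizontal; measure y along the incline from where the plane meets the free surface. Vertical depth h = y·sinθ with sinθ = 0.455545.
The centroid is at the centre, 0.95 m below the top of the plate, so y_c = 6.11 + 0.95 = 7.06 m and h_c = 7.06 × 0.455545 = 3.21615 m.
A = π(0.95)² = 2.83529 m².
Resultant F = γ·h_c·A = 7.7499 × 3.21615 × 2.83529 = 70.6692 kN.
I_c = πr⁴/4 = π × 0.95⁴/4 = 0.639712 m⁴.
Centre of pressure: y_p = y_c + I_c/(y_c·A) = 7.06 + 0.639712/(7.06 × 2.83529) = 7.06 + 0.0319582 = 7.09196 m along the plane.

y_p = 7.092 m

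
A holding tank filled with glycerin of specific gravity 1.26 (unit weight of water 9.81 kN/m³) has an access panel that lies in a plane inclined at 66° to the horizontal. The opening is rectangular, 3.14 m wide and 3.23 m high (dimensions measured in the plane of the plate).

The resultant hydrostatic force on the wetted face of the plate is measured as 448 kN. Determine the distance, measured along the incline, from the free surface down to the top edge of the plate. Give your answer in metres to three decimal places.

γ = 1.26 × 9.81 = 12.3606 kN/m³.
A = 3.14 × 3.23 = 10.1422 m².
From F = γ·h_c·A, the centroid depth is h_c = 448/(12.3606 × 10.1422) = 3.5736 m.
Let θ = 66° be the plate's angle to the horizontal; measure y along the incline from where the plane meets the free surface. Vertical depth h = y·sinθ with sinθ = 0.913545.
Along the incline, y_c = h_c/sinθ = 3.5736/0.913545 = 3.91179 m.
The centroid lies 3.23/2 = 1.615 m below the top edge, so the top edge sits at y_top = 3.91179 − 1.615 = 2.29679 m along the incline.

y_top ≈ 2.297 m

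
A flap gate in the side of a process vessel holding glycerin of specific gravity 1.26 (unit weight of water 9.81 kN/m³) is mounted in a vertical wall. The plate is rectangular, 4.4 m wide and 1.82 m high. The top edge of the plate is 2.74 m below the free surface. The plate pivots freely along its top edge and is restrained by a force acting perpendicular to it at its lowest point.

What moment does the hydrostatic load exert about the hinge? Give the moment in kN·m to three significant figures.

M ≈ 356 kN·m

γ = 1.26 × 9.81 = 12.3606 kN/m³.
The centroid lies 1.82/2 = 0.91 m below the top edge, so the centroid depth is h_c = 2.74 + 0.91 = 3.65 m.
A = 4.4 × 1.82 = 8.008 m².
Resultant F = γ·h_c·A = 12.3606 × 3.65 × 8.008 = 361.29 kN.
I_c = b·h³/12 = 4.4 × 1.82³/12 = 2.21047 m⁴.
Centre of pressure: y_p = y_c + I_c/(y_c·A) = 3.65 + 2.21047/(3.65 × 8.008) = 3.65 + 0.0756254 = 3.72563 m along the plane.
The resultant acts 0.91 + 0.0756254 = 0.985625 m (along the plate) below the hinge at the top edge, so the moment about the hinge is M = F × 0.985625 = 361.29 × 0.985625 = 356.096 kN·m.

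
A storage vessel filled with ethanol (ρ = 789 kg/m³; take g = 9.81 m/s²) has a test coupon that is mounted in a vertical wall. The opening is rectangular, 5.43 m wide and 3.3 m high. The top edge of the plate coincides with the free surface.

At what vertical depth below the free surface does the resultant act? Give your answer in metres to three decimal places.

h_p = 2.200 m

γ = ρg = 789 × 9.81 / 1000 = 7.74009 kN/m³.
The centroid lies 3.3/2 = 1.65 m below the top edge, so the centroid depth is h_c = 1.65 m.
A = 5.43 × 3.3 = 17.919 m².
Resultant F = γ·h_c·A = 7.74009 × 1.65 × 17.919 = 228.846 kN.
I_c = b·h³/12 = 5.43 × 3.3³/12 = 16.2615 m⁴.
Centre of pressure: y_p = y_c + I_c/(y_c·A) = 1.65 + 16.2615/(1.65 × 17.919) = 1.65 + 0.55 = 2.2 m along the plane.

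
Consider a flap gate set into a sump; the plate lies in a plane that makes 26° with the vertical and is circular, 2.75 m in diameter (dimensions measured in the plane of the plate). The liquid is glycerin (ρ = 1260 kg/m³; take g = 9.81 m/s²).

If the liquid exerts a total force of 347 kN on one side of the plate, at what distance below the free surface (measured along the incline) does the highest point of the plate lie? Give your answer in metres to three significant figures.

y_top ≈ 3.88 m

γ = ρg = 1260 × 9.81 / 1000 = 12.3606 kN/m³.
A = π(1.375)² = 5.93957 m².
From F = γ·h_c·A, the centroid depth is h_c = 347/(12.3606 × 5.93957) = 4.72645 m.
The plate makes 26° with the vertical, i.e. θ = 90° − 26° = 64° to the horizontal. Measuring y along the incline from the free-surface line, vertical depth h = y·sinθ with sinθ = 0.898794.
Along the incline, y_c = h_c/sinθ = 4.72645/0.898794 = 5.25866 m.
The centroid is at the centre, 1.375 m below the top of the plate, so the highest point sits at y_top = 5.25866 − 1.375 = 3.88366 m along the incline.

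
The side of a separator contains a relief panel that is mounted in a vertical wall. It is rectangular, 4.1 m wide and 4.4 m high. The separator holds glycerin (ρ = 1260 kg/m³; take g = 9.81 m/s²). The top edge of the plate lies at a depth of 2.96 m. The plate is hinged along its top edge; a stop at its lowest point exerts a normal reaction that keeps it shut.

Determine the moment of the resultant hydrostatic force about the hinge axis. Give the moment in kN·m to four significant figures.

M ≈ 2891 kN·m

γ = ρg = 1260 × 9.81 / 1000 = 12.3606 kN/m³.
The centroid lies 4.4/2 = 2.2 m below the top edge, so the centroid depth is h_c = 2.96 + 2.2 = 5.16 m.
A = 4.1 × 4.4 = 18.04 m².
Resultant F = γ·h_c·A = 12.3606 × 5.16 × 18.04 = 1150.6 kN.
I_c = b·h³/12 = 4.1 × 4.4³/12 = 29.1045 m⁴.
Centre of pressure: y_p = y_c + I_c/(y_c·A) = 5.16 + 29.1045/(5.16 × 18.04) = 5.16 + 0.312661 = 5.47266 m along the plane.
The resultant acts 2.2 + 0.312661 = 2.51266 m (along the plate) below the hinge at the top edge, so the moment about the hinge is M = F × 2.51266 = 1150.6 × 2.51266 = 2891.07 kN·m.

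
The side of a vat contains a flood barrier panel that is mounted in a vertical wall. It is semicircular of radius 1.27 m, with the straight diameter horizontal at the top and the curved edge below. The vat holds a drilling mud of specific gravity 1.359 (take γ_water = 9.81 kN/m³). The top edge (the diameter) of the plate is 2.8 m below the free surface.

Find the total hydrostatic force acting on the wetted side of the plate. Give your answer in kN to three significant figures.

F ≈ 113 kN

γ = 1.359 × 9.81 = 13.33179 kN/m³.
The centroid of a semicircle lies 4r/(3π) = 0.539005 m from the diameter, here below the top edge, so the centroid depth is h_c = 2.8 + 0.539005 = 3.339 m.
A = πr²/2 = π × 1.27²/2 = 2.53354 m².
Resultant F = γ·h_c·A = 13.33179 × 3.339 × 2.53354 = 112.78 kN.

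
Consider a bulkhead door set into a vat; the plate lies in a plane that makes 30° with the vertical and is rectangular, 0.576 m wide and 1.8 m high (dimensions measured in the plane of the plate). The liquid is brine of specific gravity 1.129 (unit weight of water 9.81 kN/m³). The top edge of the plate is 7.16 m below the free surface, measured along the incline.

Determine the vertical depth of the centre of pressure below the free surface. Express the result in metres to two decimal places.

h_p = 7.01 m

γ = 1.129 × 9.81 = 11.07549 kN/m³.
The plate makes 30° with the vertical, i.e. θ = 90° − 30° = 60° to the horizontal. Measuring y along the incline from the free-surface line, vertical depth h = y·sinθ with sinθ = 0.866025.
The centroid lies 1.8/2 = 0.9 m below the top edge, so y_c = 7.16 + 0.9 = 8.06 m and h_c = 8.06 × 0.866025 = 6.98016 m.
A = 0.576 × 1.8 = 1.0368 m².
Resultant F = γ·h_c·A = 11.07549 × 6.98016 × 1.0368 = 80.1537 kN.
I_c = b·h³/12 = 0.576 × 1.8³/12 = 0.279936 m⁴.
Centre of pressure: y_p = y_c + I_c/(y_c·A) = 8.06 + 0.279936/(8.06 × 1.0368) = 8.06 + 0.0334988 = 8.0935 m along the plane.
Vertically, h_p = y_p·sinθ = 8.0935 × 0.866025 = 7.00917 m.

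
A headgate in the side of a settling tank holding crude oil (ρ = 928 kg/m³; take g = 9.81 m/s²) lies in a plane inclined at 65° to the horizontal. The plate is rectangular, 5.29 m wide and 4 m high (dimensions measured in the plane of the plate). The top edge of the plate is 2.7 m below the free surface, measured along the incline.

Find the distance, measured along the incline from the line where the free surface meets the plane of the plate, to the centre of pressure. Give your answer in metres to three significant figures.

γ = ρg = 928 × 9.81 / 1000 = 9.10368 kN/m³.
Let θ = 65° be the plate's angle to the horizontal; measure y along the incline from where the plane meets the free surface. Vertical depth h = y·sinθ with sinθ = 0.906308.
The centroid lies 4/2 = 2 m below the top edge, so y_c = 2.7 + 2 = 4.7 m and h_c = 4.7 × 0.906308 = 4.25965 m.
A = 5.29 × 4 = 21.16 m².
Resultant F = γ·h_c·A = 9.10368 × 4.25965 × 21.16 = 820.553 kN.
I_c = b·h³/12 = 5.29 × 4³/12 = 28.2133 m⁴.
Centre of pressure: y_p = y_c + I_c/(y_c·A) = 4.7 + 28.2133/(4.7 × 21.16) = 4.7 + 0.283688 = 4.98369 m along the plane.

y_p = 4.98 m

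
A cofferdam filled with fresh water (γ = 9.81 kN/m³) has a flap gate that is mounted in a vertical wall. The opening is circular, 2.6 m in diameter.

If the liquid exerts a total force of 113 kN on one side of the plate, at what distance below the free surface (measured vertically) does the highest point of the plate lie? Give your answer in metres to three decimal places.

d_top ≈ 0.870 m

γ = 9.81 kN/m³.
A = π(1.3)² = 5.30929 m².
From F = γ·h_c·A, the centroid depth is h_c = 113/(9.81 × 5.30929) = 2.16957 m.
The centroid is at the centre, 1.3 m below the top of the plate, so the highest point sits at h_top = 2.16957 − 1.3 = 0.86957 m below the surface.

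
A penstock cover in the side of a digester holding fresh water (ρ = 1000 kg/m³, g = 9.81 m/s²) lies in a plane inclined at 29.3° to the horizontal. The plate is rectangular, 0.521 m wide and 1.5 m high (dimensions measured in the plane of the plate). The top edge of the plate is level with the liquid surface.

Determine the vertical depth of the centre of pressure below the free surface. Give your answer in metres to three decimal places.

h_p = 0.489 m

γ = ρg = 1000 × 9.81 = 9810 N/m³ = 9.81 kN/m³.
Let θ = 29.3° be the plate's angle to the horizontal; measure y along the incline from where the plane meets the free surface. Vertical depth h = y·sinθ with sinθ = 0.489382.
The centroid lies 1.5/2 = 0.75 m below the top edge, so y_c = 0.75 m and h_c = 0.75 × 0.489382 = 0.367036 m.
A = 0.521 × 1.5 = 0.7815 m².
Resultant F = γ·h_c·A = 9.81 × 0.367036 × 0.7815 = 2.81389 kN.
I_c = b·h³/12 = 0.521 × 1.5³/12 = 0.146531 m⁴.
Centre of pressure: y_p = y_c + I_c/(y_c·A) = 0.75 + 0.146531/(0.75 × 0.7815) = 0.75 + 0.25 = 1 m along the plane.
Vertically, h_p = y_p·sinθ = 1 × 0.489382 = 0.489382 m.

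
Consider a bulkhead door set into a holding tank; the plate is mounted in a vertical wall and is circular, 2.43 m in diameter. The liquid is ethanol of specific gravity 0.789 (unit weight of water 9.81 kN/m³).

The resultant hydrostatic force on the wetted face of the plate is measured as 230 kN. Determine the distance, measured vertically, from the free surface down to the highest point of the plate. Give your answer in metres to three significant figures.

d_top ≈ 5.19 m

γ = 0.789 × 9.81 = 7.74009 kN/m³.
A = π(1.215)² = 4.6377 m².
From F = γ·h_c·A, the centroid depth is h_c = 230/(7.74009 × 4.6377) = 6.40736 m.
The centroid is at the centre, 1.215 m below the top of the plate, so the highest point sits at h_top = 6.40736 − 1.215 = 5.19236 m below the surface.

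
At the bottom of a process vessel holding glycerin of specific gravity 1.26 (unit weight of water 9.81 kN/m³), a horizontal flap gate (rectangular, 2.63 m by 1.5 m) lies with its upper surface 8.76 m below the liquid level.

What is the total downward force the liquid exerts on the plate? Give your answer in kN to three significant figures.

F ≈ 427 kN

γ = 1.26 × 9.81 = 12.3606 kN/m³.
The plate is horizontal, so pressure is uniform at p = γ·h = 12.3606 × 8.76 = 108.279 kN/m².
A = 2.63 × 1.5 = 3.945 m².
F = p·A = 108.279 × 3.945 = 427.161 kN.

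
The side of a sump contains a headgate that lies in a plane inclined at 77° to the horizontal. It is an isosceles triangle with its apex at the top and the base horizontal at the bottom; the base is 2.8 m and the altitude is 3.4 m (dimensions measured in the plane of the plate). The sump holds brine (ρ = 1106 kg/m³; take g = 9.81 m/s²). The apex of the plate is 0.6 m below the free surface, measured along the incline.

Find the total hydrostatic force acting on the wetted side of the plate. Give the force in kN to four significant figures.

F ≈ 144.3 kN

γ = ρg = 1106 × 9.81 / 1000 = 10.84986 kN/m³.
Let θ = 77° be the plate's angle to the horizontal; measure y along the incline from where the plane meets the free surface. Vertical depth h = y·sinθ with sinθ = 0.974370.
With the apex up, the centroid sits 2h/3 = 2 × 3.4/3 = 2.26667 m below the apex, so y_c = 0.6 + 2.26667 = 2.86667 m and h_c = 2.86667 × 0.974370 = 2.7932 m.
A = ½ × 2.8 × 3.4 = 4.76 m².
Resultant F = γ·h_c·A = 10.84986 × 2.7932 × 4.76 = 144.256 kN.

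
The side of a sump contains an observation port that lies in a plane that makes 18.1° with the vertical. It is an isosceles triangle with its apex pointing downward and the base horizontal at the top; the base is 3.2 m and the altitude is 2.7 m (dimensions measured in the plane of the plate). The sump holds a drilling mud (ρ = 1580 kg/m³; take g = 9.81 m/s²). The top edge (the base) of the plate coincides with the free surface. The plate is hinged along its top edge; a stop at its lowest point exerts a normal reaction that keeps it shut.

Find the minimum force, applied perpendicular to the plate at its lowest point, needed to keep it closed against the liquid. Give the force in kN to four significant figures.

P ≈ 28.64 kN

γ = ρg = 1580 × 9.81 / 1000 = 15.4998 kN/m³.
The plate makes 18.1° with the vertical, i.e. θ = 90° − 18.1° = 71.9° to the horizontal. Measuring y along the incline from the free-surface line, vertical depth h = y·sinθ with sinθ = 0.950516.
With the apex down, the centroid sits h/3 = 2.7/3 = 0.9 m below the base (the top edge), so y_c = 0.9 m and h_c = 0.9 × 0.950516 = 0.855464 m.
A = ½ × 3.2 × 2.7 = 4.32 m².
Resultant F = γ·h_c·A = 15.4998 × 0.855464 × 4.32 = 57.2811 kN.
I_c = b·h³/36 = 3.2 × 2.7³/36 = 1.7496 m⁴.
Centre of pressure: y_p = y_c + I_c/(y_c·A) = 0.9 + 1.7496/(0.9 × 4.32) = 0.9 + 0.45 = 1.35 m along the plane.
The resultant acts 0.9 + 0.45 = 1.35 m (along the plate) below the hinge at the top edge, so the moment about the hinge is M = F × 1.35 = 57.2811 × 1.35 = 77.3295 kN·m.
A normal force at the bottom, 2.7 m from the hinge, must supply this moment: P = 77.3295/2.7 = 28.6406 kN.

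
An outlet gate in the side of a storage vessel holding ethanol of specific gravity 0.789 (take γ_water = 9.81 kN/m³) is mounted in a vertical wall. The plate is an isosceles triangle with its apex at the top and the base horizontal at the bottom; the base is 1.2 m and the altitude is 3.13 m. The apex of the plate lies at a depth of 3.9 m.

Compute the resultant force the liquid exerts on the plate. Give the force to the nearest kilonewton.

F ≈ 87 kN

γ = 0.789 × 9.81 = 7.74009 kN/m³.
With the apex up, the centroid sits 2h/3 = 2 × 3.13/3 = 2.08667 m below the apex, so the centroid depth is h_c = 3.9 + 2.08667 = 5.98667 m.
A = ½ × 1.2 × 3.13 = 1.878 m².
Resultant F = γ·h_c·A = 7.74009 × 5.98667 × 1.878 = 87.0216 kN.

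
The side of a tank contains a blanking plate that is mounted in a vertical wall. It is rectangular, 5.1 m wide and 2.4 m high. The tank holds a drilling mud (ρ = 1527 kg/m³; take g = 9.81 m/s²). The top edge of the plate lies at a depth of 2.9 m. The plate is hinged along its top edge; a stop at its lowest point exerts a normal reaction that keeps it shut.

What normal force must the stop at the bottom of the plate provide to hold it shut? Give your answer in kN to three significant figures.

γ = ρg = 1527 × 9.81 / 1000 = 14.97987 kN/m³.
The centroid lies 2.4/2 = 1.2 m below the top edge, so the centroid depth is h_c = 2.9 + 1.2 = 4.1 m.
A = 5.1 × 2.4 = 12.24 m².
Resultant F = γ·h_c·A = 14.97987 × 4.1 × 12.24 = 751.75 kN.
I_c = b·h³/12 = 5.1 × 2.4³/12 = 5.8752 m⁴.
Centre of pressure: y_p = y_c + I_c/(y_c·A) = 4.1 + 5.8752/(4.1 × 12.24) = 4.1 + 0.117073 = 4.21707 m along the plane.
The resultant acts 1.2 + 0.117073 = 1.31707 m (along the plate) below the hinge at the top edge, so the moment about the hinge is M = F × 1.31707 = 751.75 × 1.31707 = 990.107 kN·m.
A normal force at the bottom, 2.4 m from the hinge, must supply this moment: P = 990.107/2.4 = 412.545 kN.

P ≈ 413 kN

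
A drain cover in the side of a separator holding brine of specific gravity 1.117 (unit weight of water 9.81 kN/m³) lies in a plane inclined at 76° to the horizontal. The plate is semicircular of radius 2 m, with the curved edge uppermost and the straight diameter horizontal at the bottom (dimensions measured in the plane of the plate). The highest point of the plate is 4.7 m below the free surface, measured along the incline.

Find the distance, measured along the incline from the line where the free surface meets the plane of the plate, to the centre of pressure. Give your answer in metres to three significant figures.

y_p = 5.90 m

γ = 1.117 × 9.81 = 10.95777 kN/m³.
Let θ = 76° be the plate's angle to the horizontal; measure y along the incline from where the plane meets the free surface. Vertical depth h = y·sinθ with sinθ = 0.970296.
The centroid lies 4r/(3π) = 0.848826 m above the diameter, so r − 4r/(3π) = 2 − 0.848826 = 1.15117 m below the topmost point, so y_c = 4.7 + 1.15117 = 5.85117 m and h_c = 5.85117 × 0.970296 = 5.67737 m.
A = πr²/2 = π × 2²/2 = 6.28319 m².
Resultant F = γ·h_c·A = 10.95777 × 5.67737 × 6.28319 = 390.886 kN.
I_c = (π/8 − 8/(9π))·r⁴ = 0.109757 × 2⁴ = 1.75611 m⁴.
Centre of pressure: y_p = y_c + I_c/(y_c·A) = 5.85117 + 1.75611/(5.85117 × 6.28319) = 5.85117 + 0.0477671 = 5.89894 m along the plane.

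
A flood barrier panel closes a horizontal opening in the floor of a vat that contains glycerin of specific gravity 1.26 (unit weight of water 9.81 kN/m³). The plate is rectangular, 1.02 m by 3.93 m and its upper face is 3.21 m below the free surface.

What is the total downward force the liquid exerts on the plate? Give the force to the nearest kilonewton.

F ≈ 159 kN

γ = 1.26 × 9.81 = 12.3606 kN/m³.
The plate is horizontal, so pressure is uniform at p = γ·h = 12.3606 × 3.21 = 39.6775 kN/m².
A = 1.02 × 3.93 = 4.0086 m².
F = p·A = 39.6775 × 4.0086 = 159.051 kN.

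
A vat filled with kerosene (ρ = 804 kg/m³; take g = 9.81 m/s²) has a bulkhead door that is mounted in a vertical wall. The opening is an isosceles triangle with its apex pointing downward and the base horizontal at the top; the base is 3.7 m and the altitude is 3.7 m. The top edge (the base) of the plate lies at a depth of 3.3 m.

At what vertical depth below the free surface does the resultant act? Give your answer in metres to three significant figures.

h_p = 4.70 m

γ = ρg = 804 × 9.81 / 1000 = 7.88724 kN/m³.
With the apex down, the centroid sits h/3 = 3.7/3 = 1.23333 m below the base (the top edge), so the centroid depth is h_c = 3.3 + 1.23333 = 4.53333 m.
A = ½ × 3.7 × 3.7 = 6.845 m².
Resultant F = γ·h_c·A = 7.88724 × 4.53333 × 6.845 = 244.746 kN.
I_c = b·h³/36 = 3.7 × 3.7³/36 = 5.206 m⁴.
Centre of pressure: y_p = y_c + I_c/(y_c·A) = 4.53333 + 5.206/(4.53333 × 6.845) = 4.53333 + 0.16777 = 4.7011 m along the plane.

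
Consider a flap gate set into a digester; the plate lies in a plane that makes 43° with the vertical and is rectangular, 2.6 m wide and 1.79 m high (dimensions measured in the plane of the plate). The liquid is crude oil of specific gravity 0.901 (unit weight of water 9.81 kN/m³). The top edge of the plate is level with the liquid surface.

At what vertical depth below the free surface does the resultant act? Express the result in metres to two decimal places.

γ = 0.901 × 9.81 = 8.83881 kN/m³.
The plate makes 43° with the vertical, i.e. θ = 90° − 43° = 47° to the horizontal. Measuring y along the incline from the free-surface line, vertical depth h = y·sinθ with sinθ = 0.731354.
The centroid lies 1.79/2 = 0.895 m below the top edge, so y_c = 0.895 m and h_c = 0.895 × 0.731354 = 0.654562 m.
A = 2.6 × 1.79 = 4.654 m².
Resultant F = γ·h_c·A = 8.83881 × 0.654562 × 4.654 = 26.9259 kN.
I_c = b·h³/12 = 2.6 × 1.79³/12 = 1.24266 m⁴.
Centre of pressure: y_p = y_c + I_c/(y_c·A) = 0.895 + 1.24266/(0.895 × 4.654) = 0.895 + 0.298334 = 1.19333 m along the plane.
Vertically, h_p = y_p·sinθ = 1.19333 × 0.731354 = 0.872747 m.

h_p = 0.87 m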